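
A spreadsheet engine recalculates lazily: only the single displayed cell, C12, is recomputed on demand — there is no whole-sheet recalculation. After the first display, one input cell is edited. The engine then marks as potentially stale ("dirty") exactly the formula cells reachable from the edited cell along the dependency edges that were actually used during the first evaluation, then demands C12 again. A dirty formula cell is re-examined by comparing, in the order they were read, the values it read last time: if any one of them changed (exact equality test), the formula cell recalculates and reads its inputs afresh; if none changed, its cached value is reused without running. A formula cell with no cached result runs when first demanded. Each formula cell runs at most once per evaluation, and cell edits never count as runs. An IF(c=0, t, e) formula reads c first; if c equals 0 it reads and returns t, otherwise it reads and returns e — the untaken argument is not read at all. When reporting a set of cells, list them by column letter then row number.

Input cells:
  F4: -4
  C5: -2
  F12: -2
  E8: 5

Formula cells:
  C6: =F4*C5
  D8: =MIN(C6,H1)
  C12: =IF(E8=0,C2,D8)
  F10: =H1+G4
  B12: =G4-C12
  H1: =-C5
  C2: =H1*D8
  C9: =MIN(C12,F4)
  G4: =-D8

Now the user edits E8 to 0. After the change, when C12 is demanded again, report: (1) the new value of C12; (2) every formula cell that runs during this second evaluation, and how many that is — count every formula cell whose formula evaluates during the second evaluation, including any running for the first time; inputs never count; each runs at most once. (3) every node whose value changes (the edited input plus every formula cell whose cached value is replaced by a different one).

New value of C12: 4.
Formula cells that run: C2, C12 — 2 in total.
Values that change: C12, E8.
Key observation: a condition flipped, so demand reaches new nodes — C2 runs for the first time.

First evaluation (everything demanded from the output):
  C6 = -4 * -2 = 8
  H1 = -(-2) = 2
  D8 = MIN(8, 2) = 2
  C12 = IF(E8=0: E8=5 -> else branch D8) = 2

Propagation after the edit:
  C2: demanded for the first time — runs, produces 4.
  C12: runs — E8 5->0; result 4.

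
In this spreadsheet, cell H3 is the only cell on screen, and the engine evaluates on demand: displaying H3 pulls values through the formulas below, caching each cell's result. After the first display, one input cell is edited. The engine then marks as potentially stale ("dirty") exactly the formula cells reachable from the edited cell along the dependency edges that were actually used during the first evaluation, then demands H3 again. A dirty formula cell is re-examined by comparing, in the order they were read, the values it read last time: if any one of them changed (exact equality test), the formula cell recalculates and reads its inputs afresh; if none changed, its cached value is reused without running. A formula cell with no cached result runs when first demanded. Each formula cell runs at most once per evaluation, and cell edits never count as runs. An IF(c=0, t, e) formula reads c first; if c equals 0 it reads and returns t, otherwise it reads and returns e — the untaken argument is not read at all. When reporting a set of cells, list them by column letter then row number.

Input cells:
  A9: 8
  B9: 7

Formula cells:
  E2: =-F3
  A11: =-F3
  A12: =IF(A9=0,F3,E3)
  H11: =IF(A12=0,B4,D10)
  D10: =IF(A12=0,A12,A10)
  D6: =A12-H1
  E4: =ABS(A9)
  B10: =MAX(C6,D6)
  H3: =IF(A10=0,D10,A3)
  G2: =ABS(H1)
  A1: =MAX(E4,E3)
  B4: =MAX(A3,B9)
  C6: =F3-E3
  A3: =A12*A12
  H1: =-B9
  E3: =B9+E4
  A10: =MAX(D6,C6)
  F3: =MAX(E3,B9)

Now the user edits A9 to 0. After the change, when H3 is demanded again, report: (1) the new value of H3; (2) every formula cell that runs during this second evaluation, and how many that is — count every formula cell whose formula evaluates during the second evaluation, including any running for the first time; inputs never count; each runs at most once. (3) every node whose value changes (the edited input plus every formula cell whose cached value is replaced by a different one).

H3 now evaluates to 49.
Run set: A3, A10, A12, C6, D6, E3, E4, F3, H3 (9 run).
Changed values: A3, A9, A10, A12, D6, E3, E4, F3, H3.

Initial pass — values computed on the first demand:
  E4 = ABS(8) = 8
  E3 = 7 + 8 = 15
  F3 = MAX(15, 7) = 15
  A12 = IF(A9=0: A9=8 -> else branch E3) = 15
  A3 = 15 * 15 = 225
  C6 = 15 - 15 = 0
  H1 = -(7) = -7
  D6 = 15 - -7 = 22
  A10 = MAX(22, 0) = 22
  H3 = IF(A10=0: A10=22 -> else branch A3) = 225

Second demand — change propagation:
  E4: re-runs because A9 8->0; new result 0.
  E3: re-runs because E4 8->0; new result 7.
  F3: re-runs because E3 15->7; new result 7.
  A12: re-runs because A9 8->0; E3 15->7; new result 7.
  A3: re-runs because A12 15->7; A12 15->7; new result 49.
  C6: re-runs because F3 15->7; E3 15->7; new result 0 (unchanged).
  D6: re-runs because A12 15->7; new result 14.
  A10: re-runs because D6 22->14; new result 14.
  H3: re-runs because A10 22->14; A3 225->49; new result 49.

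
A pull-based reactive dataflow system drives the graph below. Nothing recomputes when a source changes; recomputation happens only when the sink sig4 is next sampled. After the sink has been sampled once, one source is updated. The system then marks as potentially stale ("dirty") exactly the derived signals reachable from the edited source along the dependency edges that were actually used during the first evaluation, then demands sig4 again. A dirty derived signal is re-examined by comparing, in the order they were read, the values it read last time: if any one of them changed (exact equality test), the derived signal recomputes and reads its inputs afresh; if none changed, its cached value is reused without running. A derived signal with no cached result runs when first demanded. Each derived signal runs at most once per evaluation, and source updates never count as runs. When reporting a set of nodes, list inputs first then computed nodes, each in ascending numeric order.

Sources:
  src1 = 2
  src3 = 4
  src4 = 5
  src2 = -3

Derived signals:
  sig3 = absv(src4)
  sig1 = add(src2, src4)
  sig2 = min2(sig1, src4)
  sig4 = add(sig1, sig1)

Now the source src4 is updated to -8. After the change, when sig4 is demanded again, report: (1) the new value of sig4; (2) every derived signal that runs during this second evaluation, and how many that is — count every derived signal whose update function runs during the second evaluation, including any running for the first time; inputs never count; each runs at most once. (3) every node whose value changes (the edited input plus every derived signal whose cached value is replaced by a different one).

New value of sig4: -22.
Derived signals that run: sig1, sig4 — 2 in total.
Values that change: src4, sig1, sig4.

First evaluation (everything demanded from the output):
  sig1 = add(-3, 5) = 2
  sig4 = add(2, 2) = 4

Propagation after the edit:
  sig1: runs — src4 5->-8; result -11.
  sig4: runs — sig1 2->-11; sig1 2->-11; result -22.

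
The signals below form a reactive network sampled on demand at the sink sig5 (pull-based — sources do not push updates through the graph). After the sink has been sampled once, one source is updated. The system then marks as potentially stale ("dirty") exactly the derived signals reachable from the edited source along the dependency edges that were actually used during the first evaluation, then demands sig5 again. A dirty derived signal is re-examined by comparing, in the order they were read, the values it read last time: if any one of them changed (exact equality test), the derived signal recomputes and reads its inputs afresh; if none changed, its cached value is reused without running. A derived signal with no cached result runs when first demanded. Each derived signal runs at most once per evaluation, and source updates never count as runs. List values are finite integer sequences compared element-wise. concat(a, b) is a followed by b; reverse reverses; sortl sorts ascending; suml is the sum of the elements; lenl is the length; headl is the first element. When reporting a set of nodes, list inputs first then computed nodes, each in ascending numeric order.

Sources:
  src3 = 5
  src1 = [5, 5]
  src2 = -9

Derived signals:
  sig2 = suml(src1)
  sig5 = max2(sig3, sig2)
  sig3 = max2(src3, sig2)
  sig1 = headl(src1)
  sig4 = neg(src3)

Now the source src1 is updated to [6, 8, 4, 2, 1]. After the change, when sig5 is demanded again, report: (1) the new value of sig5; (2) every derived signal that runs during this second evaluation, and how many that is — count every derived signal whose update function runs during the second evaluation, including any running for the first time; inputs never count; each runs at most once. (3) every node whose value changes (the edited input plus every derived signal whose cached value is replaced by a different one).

sig5 now evaluates to 21.
Run set: sig2, sig3, sig5 (3 run).
Changed values: src1, sig2, sig3, sig5.

Initial pass — values computed on the first demand:
  sig2 = suml([5, 5]) = 10
  sig3 = max2(5, 10) = 10
  sig5 = max2(10, 10) = 10

Second demand — change propagation:
  sig2: re-runs because src1 [5, 5]->[6, 8, 4, 2, 1]; new result 21.
  sig3: re-runs because sig2 10->21; new result 21.
  sig5: re-runs because sig3 10->21; sig2 10->21; new result 21.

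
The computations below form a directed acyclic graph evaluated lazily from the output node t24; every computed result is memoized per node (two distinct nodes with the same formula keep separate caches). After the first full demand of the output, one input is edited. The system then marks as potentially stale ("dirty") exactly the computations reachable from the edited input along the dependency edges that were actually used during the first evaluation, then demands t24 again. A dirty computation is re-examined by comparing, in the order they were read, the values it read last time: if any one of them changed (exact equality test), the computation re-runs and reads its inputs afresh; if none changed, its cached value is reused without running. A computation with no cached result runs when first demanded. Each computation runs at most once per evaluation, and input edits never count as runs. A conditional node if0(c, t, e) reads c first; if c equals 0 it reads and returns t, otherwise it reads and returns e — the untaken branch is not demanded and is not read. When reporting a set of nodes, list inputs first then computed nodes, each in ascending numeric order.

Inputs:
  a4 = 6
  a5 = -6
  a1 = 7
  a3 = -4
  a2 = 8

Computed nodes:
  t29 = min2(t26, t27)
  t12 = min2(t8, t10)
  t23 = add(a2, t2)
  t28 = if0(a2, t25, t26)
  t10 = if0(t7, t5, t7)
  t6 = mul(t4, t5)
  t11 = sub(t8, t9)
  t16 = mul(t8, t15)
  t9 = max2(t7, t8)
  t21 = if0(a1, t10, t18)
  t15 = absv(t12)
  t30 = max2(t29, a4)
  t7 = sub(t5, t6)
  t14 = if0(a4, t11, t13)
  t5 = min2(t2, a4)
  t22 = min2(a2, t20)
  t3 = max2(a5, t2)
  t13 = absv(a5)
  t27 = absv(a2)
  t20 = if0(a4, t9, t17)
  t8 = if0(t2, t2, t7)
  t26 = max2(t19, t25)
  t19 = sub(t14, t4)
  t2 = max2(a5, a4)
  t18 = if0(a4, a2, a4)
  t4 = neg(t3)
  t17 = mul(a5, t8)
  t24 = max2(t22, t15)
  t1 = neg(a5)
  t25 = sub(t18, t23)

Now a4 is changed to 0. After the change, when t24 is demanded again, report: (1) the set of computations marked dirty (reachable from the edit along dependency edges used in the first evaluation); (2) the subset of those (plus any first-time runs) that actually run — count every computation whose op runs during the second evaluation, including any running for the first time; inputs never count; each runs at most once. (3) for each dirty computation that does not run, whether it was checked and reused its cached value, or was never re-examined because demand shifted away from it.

The edit dirties: t2, t3, t4, t5, t6, t7, t8, t10, t12, t15, t17, t20, t22, t24.
14 computations run: t2, t3, t4, t5, t6, t7, t8, t9, t10, t12, t15, t20, t22, t24.
Unvisited dirty nodes (no longer demanded): t17.
Note the branch switch — demand abandons t17, which is never re-examined.

First demand of the output computes:
  t2 = max2(-6, 6) = 6
  t3 = max2(-6, 6) = 6
  t4 = neg(6) = -6
  t5 = min2(6, 6) = 6
  t6 = mul(-6, 6) = -36
  t7 = sub(6, -36) = 42
  t8 = if0(t2=6 -> else branch t7) = 42
  t10 = if0(t7=42 -> else branch t7) = 42
  t12 = min2(42, 42) = 42
  t15 = absv(42) = 42
  t17 = mul(-6, 42) = -252
  t20 = if0(a4=6 -> else branch t17) = -252
  t22 = min2(8, -252) = -252
  t24 = max2(-252, 42) = 42

After the edit, cleaning proceeds:
  t2: a read changed (a4 6->0) — executes, giving 0.
  t3: a read changed (t2 6->0) — executes, giving 0.
  t4: a read changed (t3 6->0) — executes, giving 0.
  t5: a read changed (t2 6->0; a4 6->0) — executes, giving 0.
  t6: a read changed (t4 -6->0; t5 6->0) — executes, giving 0.
  t7: a read changed (t5 6->0; t6 -36->0) — executes, giving 0.
  t8: a read changed (t2 6->0; t7 42->0) — executes, giving 0.
  t9: had never run; runs now, result 0.
  t10: a read changed (t7 42->0; t7 42->0) — executes, giving 0.
  t12: a read changed (t8 42->0; t10 42->0) — executes, giving 0.
  t15: a read changed (t12 42->0) — executes, giving 0.
  t17: stays stale; no demand reaches it after the flip.
  t20: a read changed (a4 6->0) — executes, giving 0.
  t22: a read changed (t20 -252->0) — executes, giving 0.
  t24: a read changed (t22 -252->0; t15 42->0) — executes, giving 0.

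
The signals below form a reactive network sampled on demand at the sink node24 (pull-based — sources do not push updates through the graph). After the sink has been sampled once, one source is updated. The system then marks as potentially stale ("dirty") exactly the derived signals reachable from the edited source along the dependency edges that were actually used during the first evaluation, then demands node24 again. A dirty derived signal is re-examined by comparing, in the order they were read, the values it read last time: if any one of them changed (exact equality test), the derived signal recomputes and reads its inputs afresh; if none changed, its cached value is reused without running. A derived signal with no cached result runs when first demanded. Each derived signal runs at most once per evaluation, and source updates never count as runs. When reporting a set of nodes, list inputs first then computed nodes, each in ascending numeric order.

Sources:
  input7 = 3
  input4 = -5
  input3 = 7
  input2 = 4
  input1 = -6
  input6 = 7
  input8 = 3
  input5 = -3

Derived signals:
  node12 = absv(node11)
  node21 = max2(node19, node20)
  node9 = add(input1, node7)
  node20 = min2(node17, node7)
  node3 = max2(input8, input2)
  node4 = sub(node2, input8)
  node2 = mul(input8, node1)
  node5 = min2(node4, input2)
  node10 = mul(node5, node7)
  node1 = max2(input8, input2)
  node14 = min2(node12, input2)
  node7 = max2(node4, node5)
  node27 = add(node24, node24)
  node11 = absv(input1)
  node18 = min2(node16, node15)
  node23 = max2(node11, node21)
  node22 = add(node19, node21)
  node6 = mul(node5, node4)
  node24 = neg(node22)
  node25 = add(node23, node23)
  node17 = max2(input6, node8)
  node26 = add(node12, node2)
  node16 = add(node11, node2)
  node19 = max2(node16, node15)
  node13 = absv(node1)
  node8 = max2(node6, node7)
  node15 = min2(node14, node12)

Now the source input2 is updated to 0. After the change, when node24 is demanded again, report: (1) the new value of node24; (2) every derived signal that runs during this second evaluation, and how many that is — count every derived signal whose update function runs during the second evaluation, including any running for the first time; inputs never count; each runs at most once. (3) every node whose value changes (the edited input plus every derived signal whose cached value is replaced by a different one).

Initial pass — values computed on the first demand:
  node1 = max2(3, 4) = 4
  node2 = mul(3, 4) = 12
  node4 = sub(12, 3) = 9
  node5 = min2(9, 4) = 4
  node6 = mul(4, 9) = 36
  node7 = max2(9, 4) = 9
  node8 = max2(36, 9) = 36
  node11 = absv(-6) = 6
  node12 = absv(6) = 6
  node14 = min2(6, 4) = 4
  node15 = min2(4, 6) = 4
  node16 = add(6, 12) = 18
  node17 = max2(7, 36) = 36
  node19 = max2(18, 4) = 18
  node20 = min2(36, 9) = 9
  node21 = max2(18, 9) = 18
  node22 = add(18, 18) = 36
  node24 = neg(36) = -36

Second demand — change propagation:
  node1: re-runs because input2 4->0; new result 3.
  node2: re-runs because node1 4->3; new result 9.
  node4: re-runs because node2 12->9; new result 6.
  node5: re-runs because node4 9->6; input2 4->0; new result 0.
  node6: re-runs because node5 4->0; node4 9->6; new result 0.
  node7: re-runs because node4 9->6; node5 4->0; new result 6.
  node8: re-runs because node6 36->0; node7 9->6; new result 6.
  node14: re-runs because input2 4->0; new result 0.
  node15: re-runs because node14 4->0; new result 0.
  node16: re-runs because node2 12->9; new result 15.
  node17: re-runs because node8 36->6; new result 7.
  node19: re-runs because node16 18->15; node15 4->0; new result 15.
  node20: re-runs because node17 36->7; node7 9->6; new result 6.
  node21: re-runs because node19 18->15; node20 9->6; new result 15.
  node22: re-runs because node19 18->15; node21 18->15; new result 30.
  node24: re-runs because node22 36->30; new result -30.

node24 now evaluates to -30.
Run set: node1, node2, node4, node5, node6, node7, node8, node14, node15, node16, node17, node19, node20, node21, node22, node24 (16 run).
Changed values: input2, node1, node2, node4, node5, node6, node7, node8, node14, node15, node16, node17, node19, node20, node21, node22, node24.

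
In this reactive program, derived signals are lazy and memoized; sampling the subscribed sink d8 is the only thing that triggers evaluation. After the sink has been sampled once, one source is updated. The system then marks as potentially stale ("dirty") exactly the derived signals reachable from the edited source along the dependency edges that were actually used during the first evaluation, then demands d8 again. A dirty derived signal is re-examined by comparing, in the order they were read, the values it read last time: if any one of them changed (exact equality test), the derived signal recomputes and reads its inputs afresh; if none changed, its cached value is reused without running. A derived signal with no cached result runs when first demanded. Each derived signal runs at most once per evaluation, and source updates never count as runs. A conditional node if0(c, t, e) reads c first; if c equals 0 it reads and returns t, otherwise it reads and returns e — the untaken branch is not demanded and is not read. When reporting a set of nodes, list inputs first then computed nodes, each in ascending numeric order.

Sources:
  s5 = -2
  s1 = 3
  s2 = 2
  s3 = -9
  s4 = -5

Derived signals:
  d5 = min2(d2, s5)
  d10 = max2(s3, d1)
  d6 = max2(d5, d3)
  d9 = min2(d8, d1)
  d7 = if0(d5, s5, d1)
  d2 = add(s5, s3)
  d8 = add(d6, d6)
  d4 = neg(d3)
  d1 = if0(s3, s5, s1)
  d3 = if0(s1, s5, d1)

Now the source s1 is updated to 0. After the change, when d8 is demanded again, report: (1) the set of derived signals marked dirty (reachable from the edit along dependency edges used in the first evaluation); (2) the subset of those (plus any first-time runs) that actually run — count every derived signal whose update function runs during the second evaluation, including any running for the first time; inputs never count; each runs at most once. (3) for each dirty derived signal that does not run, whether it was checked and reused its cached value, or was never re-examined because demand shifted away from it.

The edit dirties: d1, d3, d6, d8.
3 derived signals run: d3, d6, d8.
Unvisited dirty nodes (no longer demanded): d1.
Note the branch switch — demand abandons d1, which is never re-examined.

First demand of the output computes:
  d1 = if0(s3=-9 -> else branch s1) = 3
  d2 = add(-2, -9) = -11
  d3 = if0(s1=3 -> else branch d1) = 3
  d5 = min2(-11, -2) = -11
  d6 = max2(-11, 3) = 3
  d8 = add(3, 3) = 6

After the edit, cleaning proceeds:
  d1: stays stale; no demand reaches it after the flip.
  d3: a read changed (s1 3->0) — executes, giving -2.
  d6: a read changed (d3 3->-2) — executes, giving -2.
  d8: a read changed (d6 3->-2; d6 3->-2) — executes, giving -4.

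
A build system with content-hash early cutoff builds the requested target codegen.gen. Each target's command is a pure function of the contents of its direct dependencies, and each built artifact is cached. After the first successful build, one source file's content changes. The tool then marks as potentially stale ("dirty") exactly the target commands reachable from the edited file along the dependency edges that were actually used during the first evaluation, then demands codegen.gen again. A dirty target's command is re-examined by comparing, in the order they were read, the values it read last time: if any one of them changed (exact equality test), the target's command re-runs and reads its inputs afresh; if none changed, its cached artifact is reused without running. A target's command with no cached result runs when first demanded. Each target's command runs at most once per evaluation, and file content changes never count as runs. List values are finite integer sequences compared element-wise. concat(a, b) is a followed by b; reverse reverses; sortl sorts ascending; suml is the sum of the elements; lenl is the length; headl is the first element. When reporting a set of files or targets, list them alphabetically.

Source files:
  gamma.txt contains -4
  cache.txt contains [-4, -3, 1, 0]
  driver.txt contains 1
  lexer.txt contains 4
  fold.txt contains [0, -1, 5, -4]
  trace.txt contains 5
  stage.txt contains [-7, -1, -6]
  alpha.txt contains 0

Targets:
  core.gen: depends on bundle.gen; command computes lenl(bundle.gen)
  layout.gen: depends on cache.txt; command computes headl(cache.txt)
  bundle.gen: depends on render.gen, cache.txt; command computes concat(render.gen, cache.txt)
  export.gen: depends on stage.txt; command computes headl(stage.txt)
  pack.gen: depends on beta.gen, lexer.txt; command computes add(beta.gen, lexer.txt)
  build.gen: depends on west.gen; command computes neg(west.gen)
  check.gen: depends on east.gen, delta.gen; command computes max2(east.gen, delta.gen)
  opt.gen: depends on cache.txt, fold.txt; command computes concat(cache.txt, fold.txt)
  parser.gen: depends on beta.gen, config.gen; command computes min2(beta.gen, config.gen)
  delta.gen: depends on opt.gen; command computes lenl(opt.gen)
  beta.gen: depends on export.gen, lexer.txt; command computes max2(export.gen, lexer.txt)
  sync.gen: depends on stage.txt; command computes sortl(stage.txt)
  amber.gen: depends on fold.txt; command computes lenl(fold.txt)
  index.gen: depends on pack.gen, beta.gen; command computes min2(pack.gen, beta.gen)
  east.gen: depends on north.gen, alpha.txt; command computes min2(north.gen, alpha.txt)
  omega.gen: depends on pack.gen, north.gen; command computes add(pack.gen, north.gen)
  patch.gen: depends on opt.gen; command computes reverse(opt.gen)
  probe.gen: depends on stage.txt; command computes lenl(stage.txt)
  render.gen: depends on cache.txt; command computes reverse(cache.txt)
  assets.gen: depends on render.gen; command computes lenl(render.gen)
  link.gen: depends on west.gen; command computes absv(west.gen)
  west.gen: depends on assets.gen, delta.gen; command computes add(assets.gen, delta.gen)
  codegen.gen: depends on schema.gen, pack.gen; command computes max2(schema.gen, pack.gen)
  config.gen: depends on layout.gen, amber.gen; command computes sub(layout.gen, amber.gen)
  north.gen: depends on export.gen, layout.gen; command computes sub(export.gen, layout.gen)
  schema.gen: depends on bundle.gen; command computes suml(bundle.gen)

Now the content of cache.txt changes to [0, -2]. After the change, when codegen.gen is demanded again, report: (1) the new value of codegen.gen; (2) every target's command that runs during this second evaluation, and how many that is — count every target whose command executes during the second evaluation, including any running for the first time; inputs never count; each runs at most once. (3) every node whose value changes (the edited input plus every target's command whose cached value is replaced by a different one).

New value of codegen.gen: 8.
Target commands that run: bundle.gen, codegen.gen, render.gen, schema.gen — 4 in total.
Values that change: bundle.gen, cache.txt, render.gen, schema.gen.

First evaluation (everything demanded from the output):
  export.gen = headl([-7, -1, -6]) = -7
  beta.gen = max2(-7, 4) = 4
  pack.gen = add(4, 4) = 8
  render.gen = reverse([-4, -3, 1, 0]) = [0, 1, -3, -4]
  bundle.gen = concat([0, 1, -3, -4], [-4, -3, 1, 0]) = [0, 1, -3, -4, -4, -3, 1, 0]
  schema.gen = suml([0, 1, -3, -4, -4, -3, 1, 0]) = -12
  codegen.gen = max2(-12, 8) = 8

Propagation after the edit:
  render.gen: runs — cache.txt [-4, -3, 1, 0]->[0, -2]; result [-2, 0].
  bundle.gen: runs — render.gen [0, 1, -3, -4]->[-2, 0]; cache.txt [-4, -3, 1, 0]->[0, -2]; result [-2, 0, 0, -2].
  schema.gen: runs — bundle.gen [0, 1, -3, -4, -4, -3, 1, 0]->[-2, 0, 0, -2]; result -4.
  codegen.gen: runs — schema.gen -12->-4; result 8 (same value as before).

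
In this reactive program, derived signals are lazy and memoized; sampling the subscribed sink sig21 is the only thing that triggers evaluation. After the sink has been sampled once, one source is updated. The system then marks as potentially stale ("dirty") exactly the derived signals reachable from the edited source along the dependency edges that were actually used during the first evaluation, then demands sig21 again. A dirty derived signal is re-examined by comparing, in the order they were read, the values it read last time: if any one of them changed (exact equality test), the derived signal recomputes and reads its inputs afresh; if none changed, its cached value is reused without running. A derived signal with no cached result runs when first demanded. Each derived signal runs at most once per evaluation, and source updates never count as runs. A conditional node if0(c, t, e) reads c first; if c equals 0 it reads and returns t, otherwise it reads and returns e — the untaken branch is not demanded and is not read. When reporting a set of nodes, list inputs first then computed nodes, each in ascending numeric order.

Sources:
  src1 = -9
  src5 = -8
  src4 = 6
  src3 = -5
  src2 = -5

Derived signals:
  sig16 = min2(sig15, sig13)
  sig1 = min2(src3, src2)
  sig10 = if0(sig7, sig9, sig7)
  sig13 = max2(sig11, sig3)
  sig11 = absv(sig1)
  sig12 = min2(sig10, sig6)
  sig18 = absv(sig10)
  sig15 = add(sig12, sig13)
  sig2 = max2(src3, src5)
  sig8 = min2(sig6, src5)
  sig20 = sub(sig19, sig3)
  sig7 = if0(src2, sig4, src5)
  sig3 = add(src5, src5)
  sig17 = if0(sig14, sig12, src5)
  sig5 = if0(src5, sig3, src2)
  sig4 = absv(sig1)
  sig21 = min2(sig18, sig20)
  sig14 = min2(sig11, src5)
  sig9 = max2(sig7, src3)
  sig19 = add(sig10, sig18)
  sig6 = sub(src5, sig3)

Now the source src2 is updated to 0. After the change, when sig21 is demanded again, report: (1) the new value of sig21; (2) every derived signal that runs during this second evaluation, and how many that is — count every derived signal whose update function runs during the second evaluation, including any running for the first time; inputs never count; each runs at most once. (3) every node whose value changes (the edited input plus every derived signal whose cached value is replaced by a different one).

First demand of the output computes:
  sig3 = add(-8, -8) = -16
  sig7 = if0(src2=-5 -> else branch src5) = -8
  sig10 = if0(sig7=-8 -> else branch sig7) = -8
  sig18 = absv(-8) = 8
  sig19 = add(-8, 8) = 0
  sig20 = sub(0, -16) = 16
  sig21 = min2(8, 16) = 8

After the edit, cleaning proceeds:
  sig1: had never run; runs now, result -5.
  sig4: had never run; runs now, result 5.
  sig7: a read changed (src2 -5->0) — executes, giving 5.
  sig10: a read changed (sig7 -8->5; sig7 -8->5) — executes, giving 5.
  sig18: a read changed (sig10 -8->5) — executes, giving 5.
  sig19: a read changed (sig10 -8->5; sig18 8->5) — executes, giving 10.
  sig20: a read changed (sig19 0->10) — executes, giving 26.
  sig21: a read changed (sig18 8->5; sig20 16->26) — executes, giving 5.

Note the branch switch — sig1, sig4 had no cache and run now for the first time.

Demanding sig21 again yields 5.
8 derived signals run: sig1, sig4, sig7, sig10, sig18, sig19, sig20, sig21.
The nodes whose values change: src2, sig7, sig10, sig18, sig19, sig20, sig21.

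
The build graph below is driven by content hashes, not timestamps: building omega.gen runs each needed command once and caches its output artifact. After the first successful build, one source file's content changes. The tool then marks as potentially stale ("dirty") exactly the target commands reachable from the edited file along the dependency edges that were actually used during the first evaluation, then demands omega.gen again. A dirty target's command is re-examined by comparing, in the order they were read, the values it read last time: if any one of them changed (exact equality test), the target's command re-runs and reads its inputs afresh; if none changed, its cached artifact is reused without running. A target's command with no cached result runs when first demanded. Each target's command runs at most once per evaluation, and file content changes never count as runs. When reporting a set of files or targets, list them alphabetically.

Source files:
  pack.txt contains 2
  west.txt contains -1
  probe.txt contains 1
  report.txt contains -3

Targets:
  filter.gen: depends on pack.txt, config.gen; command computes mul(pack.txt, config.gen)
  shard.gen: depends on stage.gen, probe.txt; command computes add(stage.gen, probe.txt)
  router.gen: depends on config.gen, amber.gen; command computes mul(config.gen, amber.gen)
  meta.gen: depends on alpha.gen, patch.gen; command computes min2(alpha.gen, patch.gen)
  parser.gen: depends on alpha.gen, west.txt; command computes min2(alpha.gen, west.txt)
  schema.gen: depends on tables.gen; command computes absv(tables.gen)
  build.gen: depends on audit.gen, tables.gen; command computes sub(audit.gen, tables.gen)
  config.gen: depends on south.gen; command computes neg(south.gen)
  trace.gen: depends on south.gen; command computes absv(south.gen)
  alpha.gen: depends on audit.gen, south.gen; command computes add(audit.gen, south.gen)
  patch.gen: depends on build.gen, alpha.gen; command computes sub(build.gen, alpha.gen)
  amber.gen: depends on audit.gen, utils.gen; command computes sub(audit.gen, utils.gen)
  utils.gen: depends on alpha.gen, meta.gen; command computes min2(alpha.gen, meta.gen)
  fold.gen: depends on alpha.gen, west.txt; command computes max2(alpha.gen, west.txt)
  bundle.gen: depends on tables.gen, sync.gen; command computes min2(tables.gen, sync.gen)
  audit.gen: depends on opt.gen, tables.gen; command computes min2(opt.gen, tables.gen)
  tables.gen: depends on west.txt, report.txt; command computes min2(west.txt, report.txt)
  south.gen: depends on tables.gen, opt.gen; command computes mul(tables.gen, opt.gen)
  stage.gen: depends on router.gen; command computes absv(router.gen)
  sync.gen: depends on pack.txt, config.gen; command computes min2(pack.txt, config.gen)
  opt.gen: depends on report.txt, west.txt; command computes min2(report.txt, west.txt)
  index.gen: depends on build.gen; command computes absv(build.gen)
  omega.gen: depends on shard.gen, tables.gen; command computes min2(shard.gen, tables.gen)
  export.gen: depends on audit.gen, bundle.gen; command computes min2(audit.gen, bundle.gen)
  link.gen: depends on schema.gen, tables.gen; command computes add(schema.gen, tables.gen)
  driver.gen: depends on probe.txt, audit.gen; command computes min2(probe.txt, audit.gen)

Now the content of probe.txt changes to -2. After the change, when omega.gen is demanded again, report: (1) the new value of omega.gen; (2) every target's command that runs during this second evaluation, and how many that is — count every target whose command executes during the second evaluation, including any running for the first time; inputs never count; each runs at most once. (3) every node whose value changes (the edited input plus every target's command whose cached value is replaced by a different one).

omega.gen now evaluates to -3.
Run set: omega.gen, shard.gen (2 run).
Changed values: probe.txt, shard.gen.

Initial pass — values computed on the first demand:
  opt.gen = min2(-3, -1) = -3
  tables.gen = min2(-1, -3) = -3
  audit.gen = min2(-3, -3) = -3
  build.gen = sub(-3, -3) = 0
  south.gen = mul(-3, -3) = 9
  alpha.gen = add(-3, 9) = 6
  config.gen = neg(9) = -9
  patch.gen = sub(0, 6) = -6
  meta.gen = min2(6, -6) = -6
  utils.gen = min2(6, -6) = -6
  amber.gen = sub(-3, -6) = 3
  router.gen = mul(-9, 3) = -27
  stage.gen = absv(-27) = 27
  shard.gen = add(27, 1) = 28
  omega.gen = min2(28, -3) = -3

Second demand — change propagation:
  shard.gen: re-runs because probe.txt 1->-2; new result 25.
  omega.gen: re-runs because shard.gen 28->25; new result -3 (unchanged).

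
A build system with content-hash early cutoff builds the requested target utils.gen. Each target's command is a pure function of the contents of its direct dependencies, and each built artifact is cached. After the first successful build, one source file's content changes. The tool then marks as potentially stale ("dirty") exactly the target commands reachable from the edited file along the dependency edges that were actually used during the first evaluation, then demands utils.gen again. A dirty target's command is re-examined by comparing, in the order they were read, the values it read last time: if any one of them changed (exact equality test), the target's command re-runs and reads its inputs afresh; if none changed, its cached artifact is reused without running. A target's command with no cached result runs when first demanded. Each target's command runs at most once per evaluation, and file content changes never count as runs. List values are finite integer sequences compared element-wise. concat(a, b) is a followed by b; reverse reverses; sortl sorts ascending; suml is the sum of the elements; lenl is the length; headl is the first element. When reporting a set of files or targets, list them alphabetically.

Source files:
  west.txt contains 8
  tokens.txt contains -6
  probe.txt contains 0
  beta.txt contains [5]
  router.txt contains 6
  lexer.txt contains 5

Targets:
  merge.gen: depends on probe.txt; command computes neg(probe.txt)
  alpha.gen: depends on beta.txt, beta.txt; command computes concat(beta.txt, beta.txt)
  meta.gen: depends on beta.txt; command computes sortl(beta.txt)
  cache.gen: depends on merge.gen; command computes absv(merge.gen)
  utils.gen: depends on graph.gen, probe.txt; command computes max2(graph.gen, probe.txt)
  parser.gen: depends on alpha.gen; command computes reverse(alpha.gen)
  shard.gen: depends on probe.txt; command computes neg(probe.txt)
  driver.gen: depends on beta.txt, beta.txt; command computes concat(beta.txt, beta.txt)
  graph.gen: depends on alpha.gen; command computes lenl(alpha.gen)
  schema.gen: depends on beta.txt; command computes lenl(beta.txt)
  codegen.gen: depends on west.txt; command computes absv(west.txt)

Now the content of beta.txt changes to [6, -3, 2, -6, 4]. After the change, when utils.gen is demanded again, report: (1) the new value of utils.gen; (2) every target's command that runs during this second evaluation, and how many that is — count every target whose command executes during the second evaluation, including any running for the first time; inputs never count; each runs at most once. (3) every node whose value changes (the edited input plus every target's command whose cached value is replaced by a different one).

New value of utils.gen: 10.
Target commands that run: alpha.gen, graph.gen, utils.gen — 3 in total.
Values that change: alpha.gen, beta.txt, graph.gen, utils.gen.

First evaluation (everything demanded from the output):
  alpha.gen = concat([5], [5]) = [5, 5]
  graph.gen = lenl([5, 5]) = 2
  utils.gen = max2(2, 0) = 2

Propagation after the edit:
  alpha.gen: runs — beta.txt [5]->[6, -3, 2, -6, 4]; beta.txt [5]->[6, -3, 2, -6, 4]; result [6, -3, 2, -6, 4, 6, -3, 2, -6, 4].
  graph.gen: runs — alpha.gen [5, 5]->[6, -3, 2, -6, 4, 6, -3, 2, -6, 4]; result 10.
  utils.gen: runs — graph.gen 2->10; result 10.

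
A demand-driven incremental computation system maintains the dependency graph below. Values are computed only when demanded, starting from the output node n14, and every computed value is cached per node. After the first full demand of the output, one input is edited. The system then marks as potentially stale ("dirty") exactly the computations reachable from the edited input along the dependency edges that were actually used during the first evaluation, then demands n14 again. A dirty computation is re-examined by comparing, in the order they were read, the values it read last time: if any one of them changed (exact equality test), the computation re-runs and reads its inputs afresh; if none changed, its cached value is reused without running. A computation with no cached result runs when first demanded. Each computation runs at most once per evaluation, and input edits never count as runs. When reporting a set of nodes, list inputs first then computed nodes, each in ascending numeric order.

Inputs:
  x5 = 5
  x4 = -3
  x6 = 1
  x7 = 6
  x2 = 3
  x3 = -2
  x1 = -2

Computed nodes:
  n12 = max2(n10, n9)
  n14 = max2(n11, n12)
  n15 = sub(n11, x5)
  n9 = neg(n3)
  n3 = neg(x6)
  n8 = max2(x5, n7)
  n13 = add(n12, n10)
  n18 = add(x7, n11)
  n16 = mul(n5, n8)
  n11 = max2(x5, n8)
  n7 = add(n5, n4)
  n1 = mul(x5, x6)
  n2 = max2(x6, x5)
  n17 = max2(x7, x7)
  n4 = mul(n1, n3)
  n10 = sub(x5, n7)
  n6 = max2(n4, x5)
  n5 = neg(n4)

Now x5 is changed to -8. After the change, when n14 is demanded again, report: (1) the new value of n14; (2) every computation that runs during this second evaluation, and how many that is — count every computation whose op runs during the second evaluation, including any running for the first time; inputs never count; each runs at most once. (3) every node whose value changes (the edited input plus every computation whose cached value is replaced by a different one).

First evaluation (everything demanded from the output):
  n1 = mul(5, 1) = 5
  n3 = neg(1) = -1
  n4 = mul(5, -1) = -5
  n5 = neg(-5) = 5
  n7 = add(5, -5) = 0
  n8 = max2(5, 0) = 5
  n9 = neg(-1) = 1
  n10 = sub(5, 0) = 5
  n11 = max2(5, 5) = 5
  n12 = max2(5, 1) = 5
  n14 = max2(5, 5) = 5

Propagation after the edit:
  n1: runs — x5 5->-8; result -8.
  n4: runs — n1 5->-8; result 8.
  n5: runs — n4 -5->8; result -8.
  n7: runs — n5 5->-8; n4 -5->8; result 0 (same value as before).
  n8: runs — x5 5->-8; result 0.
  n10: runs — x5 5->-8; result -8.
  n11: runs — x5 5->-8; n8 5->0; result 0.
  n12: runs — n10 5->-8; result 1.
  n14: runs — n11 5->0; n12 5->1; result 1.

New value of n14: 1.
Computations that run: n1, n4, n5, n7, n8, n10, n11, n12, n14 — 9 in total.
Values that change: x5, n1, n4, n5, n8, n10, n11, n12, n14.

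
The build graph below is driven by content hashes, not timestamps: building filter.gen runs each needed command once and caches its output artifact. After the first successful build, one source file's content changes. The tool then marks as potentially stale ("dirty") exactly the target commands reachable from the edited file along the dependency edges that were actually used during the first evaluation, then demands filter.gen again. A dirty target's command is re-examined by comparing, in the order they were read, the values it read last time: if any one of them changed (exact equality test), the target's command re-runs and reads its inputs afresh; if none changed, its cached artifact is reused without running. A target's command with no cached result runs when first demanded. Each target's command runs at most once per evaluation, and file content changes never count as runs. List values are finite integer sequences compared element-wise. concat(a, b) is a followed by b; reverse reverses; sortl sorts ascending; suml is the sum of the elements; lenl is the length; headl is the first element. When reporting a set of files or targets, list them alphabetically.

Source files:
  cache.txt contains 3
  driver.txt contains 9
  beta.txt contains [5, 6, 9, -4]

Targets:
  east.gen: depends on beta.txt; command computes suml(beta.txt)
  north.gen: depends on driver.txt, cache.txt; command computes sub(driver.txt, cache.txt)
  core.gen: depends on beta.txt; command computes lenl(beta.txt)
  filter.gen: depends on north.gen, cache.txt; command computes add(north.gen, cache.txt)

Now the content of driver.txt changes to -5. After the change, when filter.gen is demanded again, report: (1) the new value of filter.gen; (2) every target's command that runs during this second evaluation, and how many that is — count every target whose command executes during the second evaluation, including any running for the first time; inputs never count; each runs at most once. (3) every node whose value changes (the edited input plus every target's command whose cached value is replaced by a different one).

filter.gen now evaluates to -5.
Run set: filter.gen, north.gen (2 run).
Changed values: driver.txt, filter.gen, north.gen.

Initial pass — values computed on the first demand:
  north.gen = sub(9, 3) = 6
  filter.gen = add(6, 3) = 9

Second demand — change propagation:
  north.gen: re-runs because driver.txt 9->-5; new result -8.
  filter.gen: re-runs because north.gen 6->-8; new result -5.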